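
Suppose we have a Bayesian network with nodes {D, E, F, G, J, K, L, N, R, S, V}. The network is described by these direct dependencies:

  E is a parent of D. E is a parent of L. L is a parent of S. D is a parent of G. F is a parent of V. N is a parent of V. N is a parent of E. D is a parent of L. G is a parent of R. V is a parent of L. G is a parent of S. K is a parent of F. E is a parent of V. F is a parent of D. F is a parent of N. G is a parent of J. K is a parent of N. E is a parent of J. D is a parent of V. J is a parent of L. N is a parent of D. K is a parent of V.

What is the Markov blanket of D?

{E, F, G, J, K, L, N, V}

A node's Markov blanket = Pa ∪ Ch ∪ (parents of Ch other than the node itself).
D has parents E, F, N.
Ch(D) = {G, L, V}.
Parents of each child, excluding D:
  G: no additional parents.
  parents(V) \ {D} = {E, F, K, N}.
  L's other parents are E, J, V.
Taking the union gives {E, F, G, J, K, L, N, V}.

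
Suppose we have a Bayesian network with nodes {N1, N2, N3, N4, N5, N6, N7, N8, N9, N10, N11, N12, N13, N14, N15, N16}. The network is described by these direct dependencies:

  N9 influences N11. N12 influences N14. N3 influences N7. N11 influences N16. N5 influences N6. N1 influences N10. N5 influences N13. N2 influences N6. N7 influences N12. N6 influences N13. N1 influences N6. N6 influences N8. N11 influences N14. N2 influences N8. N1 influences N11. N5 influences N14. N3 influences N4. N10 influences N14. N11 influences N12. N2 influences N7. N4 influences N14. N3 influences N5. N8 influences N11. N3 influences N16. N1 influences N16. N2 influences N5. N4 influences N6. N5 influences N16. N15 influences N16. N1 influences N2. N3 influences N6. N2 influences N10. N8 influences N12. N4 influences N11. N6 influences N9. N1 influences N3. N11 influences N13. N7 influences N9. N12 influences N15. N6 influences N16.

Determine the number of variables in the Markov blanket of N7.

7

Parents of N7: N2, N3.
Children of N7: N9, N12.
For each child, the remaining parents (spouses of N7):
  N9 also has parent N6.
  parents(N12) \ {N7} = {N8, N11}.
MB(N7) = {N2, N3, N6, N8, N9, N11, N12}, which has 7 nodes.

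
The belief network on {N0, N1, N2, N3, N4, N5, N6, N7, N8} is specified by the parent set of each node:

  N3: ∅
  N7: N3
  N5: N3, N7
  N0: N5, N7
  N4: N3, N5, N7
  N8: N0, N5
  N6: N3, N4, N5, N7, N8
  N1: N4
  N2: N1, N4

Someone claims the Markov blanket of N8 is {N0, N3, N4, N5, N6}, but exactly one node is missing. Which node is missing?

Recall MB(v) = parents ∪ children ∪ spouses, where spouses are the other parents of v's children.
N8's parents: N0, N5.
Children of N8: N6.
Parents of each child, excluding N8:
  N6's other parents are N3, N4, N5, N7.
MB(N8) = {N0, N3, N4, N5, N6, N7}.
Comparing with the claimed set, N7 is missing.

N7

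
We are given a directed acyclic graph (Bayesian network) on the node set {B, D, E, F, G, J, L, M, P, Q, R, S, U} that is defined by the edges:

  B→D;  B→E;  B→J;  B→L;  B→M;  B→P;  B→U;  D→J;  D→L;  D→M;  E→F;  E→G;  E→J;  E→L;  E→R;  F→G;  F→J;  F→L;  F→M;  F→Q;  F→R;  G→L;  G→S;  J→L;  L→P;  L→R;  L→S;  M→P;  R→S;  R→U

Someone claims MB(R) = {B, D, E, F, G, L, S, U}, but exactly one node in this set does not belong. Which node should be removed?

By definition, MB(R) is built from R's parents, R's children, and the co-parents of R.
Pa(R) = {E, F, L}.
Ch(R) = {S, U}.
Co-parents of R (other parents of its children):
  S: G, L
  U: B
MB(R) = {B, E, F, G, L, S, U}.
D is neither a parent, child, nor co-parent of R, so it does not belong.

D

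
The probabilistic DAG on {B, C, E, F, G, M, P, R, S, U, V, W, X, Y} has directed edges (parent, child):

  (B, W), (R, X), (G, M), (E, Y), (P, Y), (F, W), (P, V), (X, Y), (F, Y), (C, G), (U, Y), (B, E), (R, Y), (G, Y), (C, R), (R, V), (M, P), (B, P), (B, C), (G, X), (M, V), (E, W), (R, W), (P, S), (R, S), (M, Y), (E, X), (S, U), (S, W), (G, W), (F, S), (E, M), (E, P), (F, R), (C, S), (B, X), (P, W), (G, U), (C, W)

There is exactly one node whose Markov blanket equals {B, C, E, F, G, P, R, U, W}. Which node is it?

S

The target node must have every member of {B, C, E, F, G, P, R, U, W} as a parent, child, or co-parent, and no others.
Parents of S: C, F, P, R; children: U, W; co-parents: B, C, E, F, G, P, R.
These exactly cover the given set, so the node is S.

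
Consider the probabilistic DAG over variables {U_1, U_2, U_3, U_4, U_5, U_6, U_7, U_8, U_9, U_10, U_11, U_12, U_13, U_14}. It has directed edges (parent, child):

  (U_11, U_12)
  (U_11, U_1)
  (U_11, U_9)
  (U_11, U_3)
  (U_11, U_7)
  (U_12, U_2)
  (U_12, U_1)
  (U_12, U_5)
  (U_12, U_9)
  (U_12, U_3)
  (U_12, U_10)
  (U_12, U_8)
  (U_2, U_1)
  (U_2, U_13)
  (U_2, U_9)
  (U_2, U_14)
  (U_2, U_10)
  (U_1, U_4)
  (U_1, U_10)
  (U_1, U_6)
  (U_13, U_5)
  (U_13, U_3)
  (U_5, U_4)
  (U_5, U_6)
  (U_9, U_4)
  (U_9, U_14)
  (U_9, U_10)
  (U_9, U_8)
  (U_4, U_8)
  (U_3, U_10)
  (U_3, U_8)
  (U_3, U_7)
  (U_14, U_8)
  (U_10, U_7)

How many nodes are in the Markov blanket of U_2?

By definition, MB(U_2) is built from U_2's parents, U_2's children, and the co-parents of U_2.
U_2 has parent U_12.
Ch(U_2) = {U_1, U_9, U_10, U_13, U_14}.
For each child, the remaining parents (spouses of U_2):
  U_1 also has parents U_11, U_12.
  U_13 has no other parent.
  U_9 also has parents U_11, U_12.
  U_14 also has parent U_9.
  U_10's other parents are U_1, U_3, U_9, U_12.
MB(U_2) = {U_1, U_3, U_9, U_10, U_11, U_12, U_13, U_14}, which has 8 nodes.

8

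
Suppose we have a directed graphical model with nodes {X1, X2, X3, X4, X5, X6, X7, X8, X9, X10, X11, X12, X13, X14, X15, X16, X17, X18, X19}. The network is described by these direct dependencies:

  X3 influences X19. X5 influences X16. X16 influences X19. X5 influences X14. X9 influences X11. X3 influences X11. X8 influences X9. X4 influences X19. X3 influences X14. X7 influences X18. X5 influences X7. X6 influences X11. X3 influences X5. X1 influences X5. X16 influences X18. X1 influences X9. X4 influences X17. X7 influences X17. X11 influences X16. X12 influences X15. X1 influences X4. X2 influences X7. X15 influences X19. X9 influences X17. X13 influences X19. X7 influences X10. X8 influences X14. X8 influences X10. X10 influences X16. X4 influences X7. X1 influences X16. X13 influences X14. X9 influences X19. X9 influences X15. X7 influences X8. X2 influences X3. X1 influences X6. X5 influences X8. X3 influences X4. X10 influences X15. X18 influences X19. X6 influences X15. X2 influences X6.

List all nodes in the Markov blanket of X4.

X4 has parents X1, X3.
Ch(X4) = {X7, X17, X19}.
Other parents of X4's children:
  X7: X2, X5
  X17: X7, X9
  X19: X3, X9, X13, X15, X16, X18
So the Markov blanket of X4 is {X1, X2, X3, X5, X7, X9, X13, X15, X16, X17, X18, X19}.

{X1, X2, X3, X5, X7, X9, X13, X15, X16, X17, X18, X19}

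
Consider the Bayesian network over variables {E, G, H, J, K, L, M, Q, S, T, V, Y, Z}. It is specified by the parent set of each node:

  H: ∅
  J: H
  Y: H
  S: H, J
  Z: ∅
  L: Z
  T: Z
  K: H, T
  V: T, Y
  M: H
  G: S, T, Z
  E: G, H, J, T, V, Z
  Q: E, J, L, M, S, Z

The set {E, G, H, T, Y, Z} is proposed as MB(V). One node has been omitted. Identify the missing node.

J

Parents of V: T, Y.
Ch(V) = {E}.
For each child, the remaining parents (spouses of V):
  E also has parents G, H, J, T, Z.
MB(V) = {E, G, H, J, T, Y, Z}.
Comparing with the claimed set, J is missing.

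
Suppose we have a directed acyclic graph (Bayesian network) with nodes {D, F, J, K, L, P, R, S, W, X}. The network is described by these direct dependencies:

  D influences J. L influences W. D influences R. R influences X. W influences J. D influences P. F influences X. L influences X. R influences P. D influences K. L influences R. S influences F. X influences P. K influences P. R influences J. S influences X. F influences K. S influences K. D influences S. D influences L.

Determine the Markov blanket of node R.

R has parents D, L.
Ch(R) = {J, P, X}.
Co-parents of R (other parents of its children):
  parents(X) \ {R} = {F, L, S}.
  J also has parents D, W.
  P also has parents D, K, X.
Taking the union gives {D, F, J, K, L, P, S, W, X}.

{D, F, J, K, L, P, S, W, X}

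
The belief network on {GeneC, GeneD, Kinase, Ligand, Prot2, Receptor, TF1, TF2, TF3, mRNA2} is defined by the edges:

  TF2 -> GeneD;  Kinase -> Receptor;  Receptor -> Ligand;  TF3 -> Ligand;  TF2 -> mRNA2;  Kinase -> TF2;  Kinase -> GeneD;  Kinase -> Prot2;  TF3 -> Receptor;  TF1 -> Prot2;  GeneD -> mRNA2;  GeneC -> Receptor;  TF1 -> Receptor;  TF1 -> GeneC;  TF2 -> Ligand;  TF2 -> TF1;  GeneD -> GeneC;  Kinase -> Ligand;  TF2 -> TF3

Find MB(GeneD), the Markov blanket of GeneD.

Parents of GeneD: Kinase, TF2.
Children of GeneD: GeneC, mRNA2.
Parents of each child, excluding GeneD:
  GeneC's other parent is TF1.
  mRNA2 also has parent TF2.
Union: {Kinase, TF2} ∪ {GeneC, mRNA2} ∪ {TF1, TF2} = {GeneC, Kinase, TF1, TF2, mRNA2}.

{GeneC, Kinase, TF1, TF2, mRNA2}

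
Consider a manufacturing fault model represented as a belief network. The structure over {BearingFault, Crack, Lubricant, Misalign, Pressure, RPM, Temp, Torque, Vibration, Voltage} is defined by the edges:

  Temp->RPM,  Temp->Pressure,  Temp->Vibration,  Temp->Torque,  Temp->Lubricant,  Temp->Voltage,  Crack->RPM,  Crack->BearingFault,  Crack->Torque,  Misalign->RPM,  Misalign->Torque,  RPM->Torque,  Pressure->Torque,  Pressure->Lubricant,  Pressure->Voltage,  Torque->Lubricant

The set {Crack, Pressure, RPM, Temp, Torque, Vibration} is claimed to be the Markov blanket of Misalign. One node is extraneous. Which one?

By definition, MB(Misalign) is built from Misalign's parents, Misalign's children, and the co-parents of Misalign.
Misalign has no parents.
Misalign has children RPM, Torque.
Parents of each child, excluding Misalign:
  RPM: Crack, Temp
  Torque: Crack, Pressure, RPM, Temp
MB(Misalign) = {Crack, Pressure, RPM, Temp, Torque}.
Vibration is neither a parent, child, nor co-parent of Misalign, so it does not belong.

Vibration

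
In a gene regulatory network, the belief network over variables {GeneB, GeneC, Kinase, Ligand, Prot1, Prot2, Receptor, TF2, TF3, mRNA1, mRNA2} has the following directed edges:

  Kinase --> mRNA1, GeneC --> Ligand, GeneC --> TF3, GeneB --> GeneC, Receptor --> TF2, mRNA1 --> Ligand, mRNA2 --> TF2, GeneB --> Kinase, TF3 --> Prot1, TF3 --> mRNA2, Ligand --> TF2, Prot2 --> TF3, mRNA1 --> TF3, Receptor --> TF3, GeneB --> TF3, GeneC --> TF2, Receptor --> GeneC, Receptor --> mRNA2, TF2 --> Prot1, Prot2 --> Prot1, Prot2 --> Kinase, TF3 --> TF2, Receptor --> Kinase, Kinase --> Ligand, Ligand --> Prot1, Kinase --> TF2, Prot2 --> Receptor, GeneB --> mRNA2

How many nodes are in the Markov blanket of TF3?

TF3 has parents GeneB, GeneC, Prot2, Receptor, mRNA1.
TF3's children: Prot1, TF2, mRNA2.
Other parents of TF3's children:
  mRNA2 also has parents GeneB, Receptor.
  TF2 also has parents GeneC, Kinase, Ligand, Receptor, mRNA2.
  parents(Prot1) \ {TF3} = {Ligand, Prot2, TF2}.
MB(TF3) = {GeneB, GeneC, Kinase, Ligand, Prot1, Prot2, Receptor, TF2, mRNA1, mRNA2}, which has 10 nodes.

10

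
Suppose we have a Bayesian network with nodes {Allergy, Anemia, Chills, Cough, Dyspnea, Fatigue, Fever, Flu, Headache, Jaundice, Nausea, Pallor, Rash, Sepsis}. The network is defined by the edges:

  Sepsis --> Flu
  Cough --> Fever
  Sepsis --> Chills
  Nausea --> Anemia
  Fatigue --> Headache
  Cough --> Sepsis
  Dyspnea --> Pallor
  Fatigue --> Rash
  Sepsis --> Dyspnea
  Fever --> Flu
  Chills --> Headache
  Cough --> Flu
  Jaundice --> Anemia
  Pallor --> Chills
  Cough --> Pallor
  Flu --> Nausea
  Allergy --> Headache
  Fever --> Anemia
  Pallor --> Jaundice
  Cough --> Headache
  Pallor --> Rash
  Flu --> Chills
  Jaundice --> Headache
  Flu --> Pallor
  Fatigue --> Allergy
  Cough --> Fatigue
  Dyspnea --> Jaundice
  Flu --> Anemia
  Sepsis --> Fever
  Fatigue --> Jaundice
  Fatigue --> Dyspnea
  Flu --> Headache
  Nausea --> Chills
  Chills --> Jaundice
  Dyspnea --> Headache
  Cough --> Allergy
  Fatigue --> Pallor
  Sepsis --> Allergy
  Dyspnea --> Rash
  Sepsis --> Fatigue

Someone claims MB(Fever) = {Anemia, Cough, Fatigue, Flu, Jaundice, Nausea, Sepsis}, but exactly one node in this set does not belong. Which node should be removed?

Fatigue

Fever's children: Anemia, Flu.
Fever's parents: Cough, Sepsis.
Other parents of Fever's children:
  Flu also has parents Cough, Sepsis.
  Anemia's other parents are Flu, Jaundice, Nausea.
MB(Fever) = {Anemia, Cough, Flu, Jaundice, Nausea, Sepsis}.
Fatigue is neither a parent, child, nor co-parent of Fever, so it does not belong.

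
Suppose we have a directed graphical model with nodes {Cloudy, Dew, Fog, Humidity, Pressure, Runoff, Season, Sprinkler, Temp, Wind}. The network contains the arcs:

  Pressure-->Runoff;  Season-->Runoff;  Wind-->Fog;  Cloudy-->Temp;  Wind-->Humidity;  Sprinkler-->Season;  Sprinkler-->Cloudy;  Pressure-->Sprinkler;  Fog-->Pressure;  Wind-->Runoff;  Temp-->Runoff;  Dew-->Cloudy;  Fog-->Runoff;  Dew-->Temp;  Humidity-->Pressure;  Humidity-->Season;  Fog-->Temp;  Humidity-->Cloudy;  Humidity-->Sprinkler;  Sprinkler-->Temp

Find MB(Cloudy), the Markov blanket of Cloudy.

Recall MB(v) = parents ∪ children ∪ spouses, where spouses are the other parents of v's children.
Cloudy has parents Dew, Humidity, Sprinkler.
Cloudy has child Temp.
Other parents of Cloudy's children:
  Temp's other parents are Dew, Fog, Sprinkler.
MB(Cloudy) = {Dew, Fog, Humidity, Sprinkler, Temp}.

{Dew, Fog, Humidity, Sprinkler, Temp}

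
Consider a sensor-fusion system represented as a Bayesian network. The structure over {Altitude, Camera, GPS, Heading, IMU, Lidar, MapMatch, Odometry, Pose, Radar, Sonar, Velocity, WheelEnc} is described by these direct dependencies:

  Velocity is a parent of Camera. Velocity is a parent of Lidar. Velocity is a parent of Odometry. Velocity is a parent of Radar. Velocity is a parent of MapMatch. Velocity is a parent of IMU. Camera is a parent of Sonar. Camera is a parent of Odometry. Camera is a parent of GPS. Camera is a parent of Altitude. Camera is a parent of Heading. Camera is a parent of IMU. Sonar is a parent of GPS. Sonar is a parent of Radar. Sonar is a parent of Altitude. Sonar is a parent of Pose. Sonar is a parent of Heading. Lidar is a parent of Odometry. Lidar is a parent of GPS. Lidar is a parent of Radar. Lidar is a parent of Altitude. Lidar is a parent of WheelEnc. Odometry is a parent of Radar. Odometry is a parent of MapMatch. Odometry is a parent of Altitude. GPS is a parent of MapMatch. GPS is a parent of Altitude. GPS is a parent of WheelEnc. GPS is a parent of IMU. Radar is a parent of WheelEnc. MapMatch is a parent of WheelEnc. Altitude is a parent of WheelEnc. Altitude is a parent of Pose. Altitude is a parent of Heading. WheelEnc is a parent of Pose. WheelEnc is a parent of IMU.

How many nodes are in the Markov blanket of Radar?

8

By definition, MB(Radar) is built from Radar's parents, Radar's children, and the co-parents of Radar.
Pa(Radar) = {Lidar, Odometry, Sonar, Velocity}.
Ch(Radar) = {WheelEnc}.
For each child, the remaining parents (spouses of Radar):
  WheelEnc's other parents are Altitude, GPS, Lidar, MapMatch.
MB(Radar) = {Altitude, GPS, Lidar, MapMatch, Odometry, Sonar, Velocity, WheelEnc}, which has 8 nodes.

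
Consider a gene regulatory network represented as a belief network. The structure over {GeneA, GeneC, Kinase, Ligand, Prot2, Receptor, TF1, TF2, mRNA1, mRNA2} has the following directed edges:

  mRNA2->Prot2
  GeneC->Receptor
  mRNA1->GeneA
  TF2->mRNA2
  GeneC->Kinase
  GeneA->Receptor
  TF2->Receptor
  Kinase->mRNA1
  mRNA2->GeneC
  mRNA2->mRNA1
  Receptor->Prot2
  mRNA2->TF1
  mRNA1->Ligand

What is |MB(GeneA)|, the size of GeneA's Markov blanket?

Recall MB(v) = parents ∪ children ∪ spouses, where spouses are the other parents of v's children.
Pa(GeneA) = {mRNA1}.
GeneA's children: Receptor.
Co-parents of GeneA (other parents of its children):
  Receptor's other parents are GeneC, TF2.
MB(GeneA) = {GeneC, Receptor, TF2, mRNA1}, which has 4 nodes.

4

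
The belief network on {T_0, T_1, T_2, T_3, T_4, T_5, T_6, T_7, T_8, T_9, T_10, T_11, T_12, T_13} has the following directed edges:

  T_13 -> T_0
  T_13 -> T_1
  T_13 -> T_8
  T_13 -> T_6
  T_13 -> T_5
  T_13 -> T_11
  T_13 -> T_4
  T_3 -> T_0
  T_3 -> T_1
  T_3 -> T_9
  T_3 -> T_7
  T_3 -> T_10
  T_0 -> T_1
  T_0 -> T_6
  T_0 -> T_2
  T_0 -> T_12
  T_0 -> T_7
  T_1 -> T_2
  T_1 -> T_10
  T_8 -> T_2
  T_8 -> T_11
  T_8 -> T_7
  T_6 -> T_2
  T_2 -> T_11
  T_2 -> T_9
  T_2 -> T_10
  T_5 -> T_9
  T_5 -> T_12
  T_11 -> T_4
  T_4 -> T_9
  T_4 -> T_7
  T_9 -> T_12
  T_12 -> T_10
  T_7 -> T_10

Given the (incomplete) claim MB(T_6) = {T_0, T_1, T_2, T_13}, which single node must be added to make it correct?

T_8

A node's Markov blanket = Pa ∪ Ch ∪ (parents of Ch other than the node itself).
Children of T_6: T_2.
T_6's parents: T_0, T_13.
Co-parents of T_6 (other parents of its children):
  T_2: T_0, T_1, T_8
MB(T_6) = {T_0, T_1, T_2, T_8, T_13}.
Comparing with the claimed set, T_8 is missing.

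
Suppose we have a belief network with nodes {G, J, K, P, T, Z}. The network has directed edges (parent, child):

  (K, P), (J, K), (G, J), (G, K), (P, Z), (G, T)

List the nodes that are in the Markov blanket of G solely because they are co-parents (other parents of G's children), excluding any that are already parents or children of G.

Children of G: J, K, T.
  J: no additional parents.
  K also has parent J.
  T has no other parent.
Excluding nodes already adjacent to G (J, K, T), the co-parent-only contribution is {}.

{}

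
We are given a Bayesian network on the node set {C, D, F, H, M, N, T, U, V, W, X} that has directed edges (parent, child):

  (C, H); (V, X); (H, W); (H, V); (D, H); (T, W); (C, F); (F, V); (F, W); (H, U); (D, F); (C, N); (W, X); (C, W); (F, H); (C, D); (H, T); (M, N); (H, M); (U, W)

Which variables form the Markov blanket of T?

{C, F, H, U, W}

Recall MB(v) = parents ∪ children ∪ spouses, where spouses are the other parents of v's children.
Pa(T) = {H}.
Ch(T) = {W}.
Parents of each child, excluding T:
  W: C, F, H, U
So the Markov blanket of T is {C, F, H, U, W}.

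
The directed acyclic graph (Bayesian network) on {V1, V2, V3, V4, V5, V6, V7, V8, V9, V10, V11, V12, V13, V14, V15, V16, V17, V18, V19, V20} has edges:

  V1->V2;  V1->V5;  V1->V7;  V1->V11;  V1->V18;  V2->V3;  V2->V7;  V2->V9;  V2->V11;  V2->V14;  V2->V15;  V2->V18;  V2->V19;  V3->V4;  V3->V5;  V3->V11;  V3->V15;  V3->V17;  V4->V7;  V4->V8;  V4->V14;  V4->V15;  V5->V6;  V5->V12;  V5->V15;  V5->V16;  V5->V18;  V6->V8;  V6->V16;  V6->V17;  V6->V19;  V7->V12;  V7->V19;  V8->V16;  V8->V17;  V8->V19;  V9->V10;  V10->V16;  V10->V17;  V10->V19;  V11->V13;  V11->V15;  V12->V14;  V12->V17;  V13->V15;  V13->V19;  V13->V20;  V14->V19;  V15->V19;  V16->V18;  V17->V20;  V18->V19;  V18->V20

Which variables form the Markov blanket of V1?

Parents of V1: none.
V1's children: V2, V5, V7, V11, V18.
Other parents of V1's children:
  V2: no additional parents.
  parents(V5) \ {V1} = {V3}.
  V7 also has parents V2, V4.
  parents(V11) \ {V1} = {V2, V3}.
  V18's other parents are V2, V5, V16.
MB(V1) = {V2, V3, V4, V5, V7, V11, V16, V18}.

{V2, V3, V4, V5, V7, V11, V16, V18}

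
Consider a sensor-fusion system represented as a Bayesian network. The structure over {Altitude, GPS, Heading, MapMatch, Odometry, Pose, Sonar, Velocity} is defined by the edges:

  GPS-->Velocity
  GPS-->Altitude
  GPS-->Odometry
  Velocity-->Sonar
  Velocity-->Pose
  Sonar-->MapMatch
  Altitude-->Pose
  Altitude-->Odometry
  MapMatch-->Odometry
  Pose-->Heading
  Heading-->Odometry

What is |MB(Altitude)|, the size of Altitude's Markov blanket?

Children of Altitude: Odometry, Pose.
Altitude's parents: GPS.
Co-parents of Altitude (other parents of its children):
  Pose's other parent is Velocity.
  Odometry also has parents GPS, Heading, MapMatch.
MB(Altitude) = {GPS, Heading, MapMatch, Odometry, Pose, Velocity}, which has 6 nodes.

6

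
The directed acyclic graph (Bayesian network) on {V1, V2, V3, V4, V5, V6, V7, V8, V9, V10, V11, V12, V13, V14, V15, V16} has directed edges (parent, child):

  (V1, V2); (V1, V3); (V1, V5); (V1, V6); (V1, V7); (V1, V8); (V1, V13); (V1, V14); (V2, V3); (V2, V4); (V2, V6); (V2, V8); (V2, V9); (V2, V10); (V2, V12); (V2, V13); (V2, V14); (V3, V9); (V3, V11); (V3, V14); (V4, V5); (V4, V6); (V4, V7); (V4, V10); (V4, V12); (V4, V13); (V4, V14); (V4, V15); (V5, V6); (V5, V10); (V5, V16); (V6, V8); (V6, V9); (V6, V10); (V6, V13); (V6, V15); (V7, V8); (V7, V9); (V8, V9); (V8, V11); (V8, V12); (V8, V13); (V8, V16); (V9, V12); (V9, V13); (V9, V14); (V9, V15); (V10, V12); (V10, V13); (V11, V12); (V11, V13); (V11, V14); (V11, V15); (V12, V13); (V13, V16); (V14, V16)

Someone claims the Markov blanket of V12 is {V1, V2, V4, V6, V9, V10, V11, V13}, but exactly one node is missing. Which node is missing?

The Markov blanket of a node is its parents, its children, and the other parents of its children.
Parents of V12: V2, V4, V8, V9, V10, V11.
Children of V12: V13.
Co-parents of V12 (other parents of its children):
  V13 also has parents V1, V2, V4, V6, V8, V9, V10, V11.
MB(V12) = {V1, V2, V4, V6, V8, V9, V10, V11, V13}.
Comparing with the claimed set, V8 is missing.

V8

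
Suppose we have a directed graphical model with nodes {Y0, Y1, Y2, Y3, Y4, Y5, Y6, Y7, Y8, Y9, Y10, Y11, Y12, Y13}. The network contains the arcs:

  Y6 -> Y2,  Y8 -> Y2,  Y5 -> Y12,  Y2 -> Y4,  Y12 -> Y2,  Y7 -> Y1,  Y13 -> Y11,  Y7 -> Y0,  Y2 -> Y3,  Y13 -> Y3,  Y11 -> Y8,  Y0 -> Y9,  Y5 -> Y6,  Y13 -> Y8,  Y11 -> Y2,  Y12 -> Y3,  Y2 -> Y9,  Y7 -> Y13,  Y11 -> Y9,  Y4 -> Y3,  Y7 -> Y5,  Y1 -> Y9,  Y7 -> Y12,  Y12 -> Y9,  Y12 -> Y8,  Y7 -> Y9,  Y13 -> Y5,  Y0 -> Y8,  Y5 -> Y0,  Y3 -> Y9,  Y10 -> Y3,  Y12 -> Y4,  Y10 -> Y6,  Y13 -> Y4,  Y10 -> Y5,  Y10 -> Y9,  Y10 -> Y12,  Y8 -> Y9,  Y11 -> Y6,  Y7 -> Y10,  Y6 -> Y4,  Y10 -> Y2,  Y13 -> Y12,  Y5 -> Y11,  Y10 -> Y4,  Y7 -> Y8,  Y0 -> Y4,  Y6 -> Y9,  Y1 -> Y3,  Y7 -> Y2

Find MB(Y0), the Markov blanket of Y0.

By definition, MB(Y0) is built from Y0's parents, Y0's children, and the co-parents of Y0.
Parents of Y0: Y5, Y7.
Y0's children: Y4, Y8, Y9.
Co-parents of Y0 (other parents of its children):
  Y8: Y7, Y11, Y12, Y13
  Y4: Y2, Y6, Y10, Y12, Y13
  Y9: Y1, Y2, Y3, Y6, Y7, Y8, Y10, Y11, Y12
MB(Y0) = {Y1, Y2, Y3, Y4, Y5, Y6, Y7, Y8, Y9, Y10, Y11, Y12, Y13}.

{Y1, Y2, Y3, Y4, Y5, Y6, Y7, Y8, Y9, Y10, Y11, Y12, Y13}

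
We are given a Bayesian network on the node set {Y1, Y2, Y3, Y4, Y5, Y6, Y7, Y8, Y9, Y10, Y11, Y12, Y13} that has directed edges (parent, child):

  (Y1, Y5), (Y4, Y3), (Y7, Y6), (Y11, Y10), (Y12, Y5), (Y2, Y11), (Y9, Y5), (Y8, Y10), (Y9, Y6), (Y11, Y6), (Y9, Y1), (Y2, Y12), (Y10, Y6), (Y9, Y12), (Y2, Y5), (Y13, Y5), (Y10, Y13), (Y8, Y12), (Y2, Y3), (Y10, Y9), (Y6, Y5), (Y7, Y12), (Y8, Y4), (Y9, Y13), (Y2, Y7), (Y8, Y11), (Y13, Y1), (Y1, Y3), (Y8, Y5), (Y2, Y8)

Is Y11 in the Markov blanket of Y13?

By definition, MB(Y13) is built from Y13's parents, Y13's children, and the co-parents of Y13.
Y13 has children Y1, Y5.
Y13 has parents Y9, Y10.
For each child, the remaining parents (spouses of Y13):
  parents(Y1) \ {Y13} = {Y9}.
  Y5's other parents are Y1, Y2, Y6, Y8, Y9, Y12.
MB(Y13) = {Y1, Y2, Y5, Y6, Y8, Y9, Y10, Y12}; Y11 is not in this set.

No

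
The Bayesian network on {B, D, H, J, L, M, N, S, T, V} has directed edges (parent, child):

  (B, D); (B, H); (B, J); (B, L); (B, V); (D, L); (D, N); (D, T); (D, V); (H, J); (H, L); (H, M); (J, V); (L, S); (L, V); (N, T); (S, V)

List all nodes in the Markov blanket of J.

{B, D, H, L, S, V}

J's parents: B, H.
J has child V.
Parents of each child, excluding J:
  V: B, D, L, S
So the Markov blanket of J is {B, D, H, L, S, V}.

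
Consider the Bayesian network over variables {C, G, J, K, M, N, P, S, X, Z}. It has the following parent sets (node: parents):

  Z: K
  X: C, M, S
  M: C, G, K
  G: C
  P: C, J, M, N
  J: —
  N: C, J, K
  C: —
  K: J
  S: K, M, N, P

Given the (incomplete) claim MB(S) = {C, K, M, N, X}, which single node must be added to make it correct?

Parents of S: K, M, N, P.
S's children: X.
Co-parents of S (other parents of its children):
  X: C, M
MB(S) = {C, K, M, N, P, X}.
Comparing with the claimed set, P is missing.

P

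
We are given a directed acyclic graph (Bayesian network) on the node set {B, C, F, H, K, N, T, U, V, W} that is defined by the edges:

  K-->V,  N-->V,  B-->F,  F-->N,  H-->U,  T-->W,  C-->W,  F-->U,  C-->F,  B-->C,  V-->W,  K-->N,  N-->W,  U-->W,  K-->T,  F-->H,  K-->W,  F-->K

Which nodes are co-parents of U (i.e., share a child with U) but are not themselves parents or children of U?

Children of U: W.
  W: C, K, N, T, V
Excluding nodes already adjacent to U (F, H, W), the co-parent-only contribution is {C, K, N, T, V}.

{C, K, N, T, V}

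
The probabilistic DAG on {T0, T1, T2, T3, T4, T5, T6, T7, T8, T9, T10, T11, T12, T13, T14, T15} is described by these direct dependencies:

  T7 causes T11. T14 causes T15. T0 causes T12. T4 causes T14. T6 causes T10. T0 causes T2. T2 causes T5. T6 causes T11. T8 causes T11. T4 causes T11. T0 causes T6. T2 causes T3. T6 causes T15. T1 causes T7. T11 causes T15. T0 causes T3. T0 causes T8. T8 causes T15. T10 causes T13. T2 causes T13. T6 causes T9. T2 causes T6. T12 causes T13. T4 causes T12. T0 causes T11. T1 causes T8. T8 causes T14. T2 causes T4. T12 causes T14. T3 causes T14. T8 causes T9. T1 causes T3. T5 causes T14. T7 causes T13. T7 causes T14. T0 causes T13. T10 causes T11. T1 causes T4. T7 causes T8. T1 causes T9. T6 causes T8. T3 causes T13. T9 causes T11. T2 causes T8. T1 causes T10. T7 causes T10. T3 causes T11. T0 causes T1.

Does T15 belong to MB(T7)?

Pa(T7) = {T1}.
Children of T7: T8, T10, T11, T13, T14.
Co-parents of T7 (other parents of its children):
  parents(T8) \ {T7} = {T0, T1, T2, T6}.
  parents(T10) \ {T7} = {T1, T6}.
  parents(T11) \ {T7} = {T0, T3, T4, T6, T8, T9, T10}.
  parents(T13) \ {T7} = {T0, T2, T3, T10, T12}.
  T14's other parents are T3, T4, T5, T8, T12.
MB(T7) = {T0, T1, T2, T3, T4, T5, T6, T8, T9, T10, T11, T12, T13, T14}; T15 is not in this set.

No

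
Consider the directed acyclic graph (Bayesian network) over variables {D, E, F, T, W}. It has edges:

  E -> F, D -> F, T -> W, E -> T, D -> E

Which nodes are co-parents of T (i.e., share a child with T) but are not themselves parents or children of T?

Children of T: W.
  W: —
Excluding nodes already adjacent to T (E, W), the co-parent-only contribution is {}.

{}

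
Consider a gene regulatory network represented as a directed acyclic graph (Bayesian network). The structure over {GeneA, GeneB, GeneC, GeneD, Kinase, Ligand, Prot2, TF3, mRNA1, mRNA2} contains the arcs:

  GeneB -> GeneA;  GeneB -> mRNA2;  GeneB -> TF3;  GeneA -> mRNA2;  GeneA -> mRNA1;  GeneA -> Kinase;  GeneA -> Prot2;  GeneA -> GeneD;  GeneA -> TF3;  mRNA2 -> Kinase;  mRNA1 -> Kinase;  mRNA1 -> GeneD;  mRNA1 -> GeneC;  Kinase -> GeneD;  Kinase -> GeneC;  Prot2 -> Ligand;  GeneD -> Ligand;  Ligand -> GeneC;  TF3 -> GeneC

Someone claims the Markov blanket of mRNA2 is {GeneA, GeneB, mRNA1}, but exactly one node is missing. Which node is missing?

mRNA2's parents: GeneA, GeneB.
mRNA2's children: Kinase.
Co-parents of mRNA2 (other parents of its children):
  Kinase: GeneA, mRNA1
MB(mRNA2) = {GeneA, GeneB, Kinase, mRNA1}.
Comparing with the claimed set, Kinase is missing.

Kinase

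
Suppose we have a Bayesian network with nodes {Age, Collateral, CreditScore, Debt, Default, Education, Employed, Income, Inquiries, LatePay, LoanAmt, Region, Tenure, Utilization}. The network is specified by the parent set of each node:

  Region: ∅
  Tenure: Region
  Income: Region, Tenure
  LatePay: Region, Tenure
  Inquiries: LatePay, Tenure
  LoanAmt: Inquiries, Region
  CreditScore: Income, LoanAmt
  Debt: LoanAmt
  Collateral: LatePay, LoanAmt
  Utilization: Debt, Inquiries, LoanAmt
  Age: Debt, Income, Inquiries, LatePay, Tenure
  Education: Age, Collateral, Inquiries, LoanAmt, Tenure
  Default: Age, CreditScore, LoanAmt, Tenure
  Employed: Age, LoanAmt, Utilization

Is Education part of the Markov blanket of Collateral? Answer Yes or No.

Yes

Education is a child of Collateral.
So Education ∈ MB(Collateral).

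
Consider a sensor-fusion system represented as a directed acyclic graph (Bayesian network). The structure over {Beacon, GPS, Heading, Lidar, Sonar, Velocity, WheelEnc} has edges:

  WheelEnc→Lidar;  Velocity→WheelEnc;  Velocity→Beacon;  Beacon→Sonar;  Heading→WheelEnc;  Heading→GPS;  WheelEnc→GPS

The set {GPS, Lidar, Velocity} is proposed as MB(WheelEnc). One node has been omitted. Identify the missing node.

WheelEnc's children: GPS, Lidar.
WheelEnc's parents: Heading, Velocity.
Co-parents of WheelEnc (other parents of its children):
  Lidar: no additional parents.
  GPS also has parent Heading.
MB(WheelEnc) = {GPS, Heading, Lidar, Velocity}.
Comparing with the claimed set, Heading is missing.

Heading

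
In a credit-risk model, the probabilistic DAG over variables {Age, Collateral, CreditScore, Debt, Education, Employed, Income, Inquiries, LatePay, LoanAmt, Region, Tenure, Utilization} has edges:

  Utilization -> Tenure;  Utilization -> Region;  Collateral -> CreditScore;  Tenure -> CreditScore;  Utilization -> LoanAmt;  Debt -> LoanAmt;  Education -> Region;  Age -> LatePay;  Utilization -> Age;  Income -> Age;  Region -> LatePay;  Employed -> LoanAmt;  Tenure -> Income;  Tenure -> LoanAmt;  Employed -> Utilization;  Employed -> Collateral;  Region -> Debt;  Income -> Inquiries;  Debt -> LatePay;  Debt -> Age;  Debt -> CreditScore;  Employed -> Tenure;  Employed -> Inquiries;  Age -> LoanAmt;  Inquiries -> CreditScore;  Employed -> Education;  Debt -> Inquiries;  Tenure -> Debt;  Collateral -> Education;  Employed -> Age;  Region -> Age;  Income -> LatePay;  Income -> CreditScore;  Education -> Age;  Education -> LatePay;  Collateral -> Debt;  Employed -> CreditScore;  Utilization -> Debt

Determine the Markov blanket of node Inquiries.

A node's Markov blanket = Pa ∪ Ch ∪ (parents of Ch other than the node itself).
Parents of Inquiries: Debt, Employed, Income.
Ch(Inquiries) = {CreditScore}.
Co-parents of Inquiries (other parents of its children):
  CreditScore: Collateral, Debt, Employed, Income, Tenure
So the Markov blanket of Inquiries is {Collateral, CreditScore, Debt, Employed, Income, Tenure}.

{Collateral, CreditScore, Debt, Employed, Income, Tenure}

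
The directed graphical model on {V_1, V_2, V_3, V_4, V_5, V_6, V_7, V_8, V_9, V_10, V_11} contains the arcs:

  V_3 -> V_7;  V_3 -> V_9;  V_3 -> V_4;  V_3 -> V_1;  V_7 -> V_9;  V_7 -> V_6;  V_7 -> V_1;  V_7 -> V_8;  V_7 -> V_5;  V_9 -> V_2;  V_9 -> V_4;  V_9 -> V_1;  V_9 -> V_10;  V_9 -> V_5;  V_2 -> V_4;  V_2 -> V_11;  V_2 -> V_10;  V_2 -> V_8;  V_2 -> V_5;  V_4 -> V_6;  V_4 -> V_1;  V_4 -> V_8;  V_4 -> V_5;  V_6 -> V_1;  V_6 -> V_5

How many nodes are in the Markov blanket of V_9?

8

The Markov blanket of a node is its parents, its children, and the other parents of its children.
Parents of V_9: V_3, V_7.
V_9 has children V_1, V_2, V_4, V_5, V_10.
Other parents of V_9's children:
  V_2: —
  V_4: V_2, V_3
  V_1: V_3, V_4, V_6, V_7
  V_10: V_2
  V_5: V_2, V_4, V_6, V_7
MB(V_9) = {V_1, V_2, V_3, V_4, V_5, V_6, V_7, V_10}, which has 8 nodes.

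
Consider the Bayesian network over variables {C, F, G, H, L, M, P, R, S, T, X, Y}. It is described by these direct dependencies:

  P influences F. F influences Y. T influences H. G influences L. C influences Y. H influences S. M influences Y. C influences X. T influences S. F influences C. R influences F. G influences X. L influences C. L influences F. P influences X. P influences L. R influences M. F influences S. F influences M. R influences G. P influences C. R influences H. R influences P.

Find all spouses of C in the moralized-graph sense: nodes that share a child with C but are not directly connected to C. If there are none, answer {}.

{G, M}

Children of C: X, Y.
  Y: F, M
  X: G, P
Excluding nodes already adjacent to C (F, L, P, X, Y), the co-parent-only contribution is {G, M}.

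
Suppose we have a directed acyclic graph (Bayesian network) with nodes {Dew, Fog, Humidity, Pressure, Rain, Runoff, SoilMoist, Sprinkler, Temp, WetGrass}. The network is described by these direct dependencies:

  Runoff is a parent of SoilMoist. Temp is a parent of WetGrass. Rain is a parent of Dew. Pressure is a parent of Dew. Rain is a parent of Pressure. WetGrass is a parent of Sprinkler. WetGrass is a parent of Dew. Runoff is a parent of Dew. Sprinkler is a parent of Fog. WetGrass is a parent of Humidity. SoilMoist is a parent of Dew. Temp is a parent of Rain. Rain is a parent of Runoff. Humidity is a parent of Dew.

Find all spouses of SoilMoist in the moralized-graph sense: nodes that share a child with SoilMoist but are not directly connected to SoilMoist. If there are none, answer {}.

Children of SoilMoist: Dew.
  parents(Dew) \ {SoilMoist} = {Humidity, Pressure, Rain, Runoff, WetGrass}.
Excluding nodes already adjacent to SoilMoist (Dew, Runoff), the co-parent-only contribution is {Humidity, Pressure, Rain, WetGrass}.

{Humidity, Pressure, Rain, WetGrass}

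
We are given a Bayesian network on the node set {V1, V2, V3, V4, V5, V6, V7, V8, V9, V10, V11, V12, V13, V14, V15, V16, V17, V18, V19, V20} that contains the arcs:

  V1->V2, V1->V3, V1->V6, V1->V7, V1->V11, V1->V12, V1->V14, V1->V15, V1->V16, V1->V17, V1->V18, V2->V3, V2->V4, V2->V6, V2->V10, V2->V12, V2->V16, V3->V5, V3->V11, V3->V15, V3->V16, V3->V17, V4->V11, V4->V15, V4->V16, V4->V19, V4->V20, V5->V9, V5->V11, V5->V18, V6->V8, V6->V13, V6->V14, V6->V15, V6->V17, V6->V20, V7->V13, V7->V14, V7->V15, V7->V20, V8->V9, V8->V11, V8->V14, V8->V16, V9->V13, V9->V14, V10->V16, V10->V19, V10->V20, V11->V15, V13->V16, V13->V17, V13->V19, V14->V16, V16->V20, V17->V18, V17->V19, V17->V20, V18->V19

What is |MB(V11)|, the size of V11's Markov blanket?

V11 has child V15.
V11's parents: V1, V3, V4, V5, V8.
Co-parents of V11 (other parents of its children):
  parents(V15) \ {V11} = {V1, V3, V4, V6, V7}.
MB(V11) = {V1, V3, V4, V5, V6, V7, V8, V15}, which has 8 nodes.

8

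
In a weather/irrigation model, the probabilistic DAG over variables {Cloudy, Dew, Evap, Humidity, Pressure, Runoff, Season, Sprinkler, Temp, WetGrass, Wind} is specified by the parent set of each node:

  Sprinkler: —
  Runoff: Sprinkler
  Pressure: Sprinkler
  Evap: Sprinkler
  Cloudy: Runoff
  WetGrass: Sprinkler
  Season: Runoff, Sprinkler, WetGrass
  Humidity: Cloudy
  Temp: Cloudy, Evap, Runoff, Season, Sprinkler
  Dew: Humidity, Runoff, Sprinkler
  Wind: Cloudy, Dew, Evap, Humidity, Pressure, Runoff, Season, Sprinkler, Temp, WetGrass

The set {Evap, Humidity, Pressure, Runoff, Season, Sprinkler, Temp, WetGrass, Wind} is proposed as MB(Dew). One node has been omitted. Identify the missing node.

Cloudy

Dew's children: Wind.
Pa(Dew) = {Humidity, Runoff, Sprinkler}.
Co-parents of Dew (other parents of its children):
  Wind also has parents Cloudy, Evap, Humidity, Pressure, Runoff, Season, Sprinkler, Temp, WetGrass.
MB(Dew) = {Cloudy, Evap, Humidity, Pressure, Runoff, Season, Sprinkler, Temp, WetGrass, Wind}.
Comparing with the claimed set, Cloudy is missing.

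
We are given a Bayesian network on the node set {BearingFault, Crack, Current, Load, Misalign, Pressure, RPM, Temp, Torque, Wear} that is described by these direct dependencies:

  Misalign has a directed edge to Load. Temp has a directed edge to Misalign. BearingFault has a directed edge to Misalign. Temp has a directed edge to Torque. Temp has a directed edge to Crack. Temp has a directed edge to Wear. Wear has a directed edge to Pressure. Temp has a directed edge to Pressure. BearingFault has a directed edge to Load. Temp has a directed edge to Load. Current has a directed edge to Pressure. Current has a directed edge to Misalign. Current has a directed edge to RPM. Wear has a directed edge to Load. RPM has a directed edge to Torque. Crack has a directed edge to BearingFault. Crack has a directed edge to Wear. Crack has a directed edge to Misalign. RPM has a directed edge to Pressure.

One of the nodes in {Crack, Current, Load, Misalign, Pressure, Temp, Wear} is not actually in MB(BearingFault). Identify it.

By definition, MB(BearingFault) is built from BearingFault's parents, BearingFault's children, and the co-parents of BearingFault.
Children of BearingFault: Load, Misalign.
Pa(BearingFault) = {Crack}.
Other parents of BearingFault's children:
  Misalign also has parents Crack, Current, Temp.
  Load's other parents are Misalign, Temp, Wear.
MB(BearingFault) = {Crack, Current, Load, Misalign, Temp, Wear}.
Pressure is neither a parent, child, nor co-parent of BearingFault, so it does not belong.

Pressure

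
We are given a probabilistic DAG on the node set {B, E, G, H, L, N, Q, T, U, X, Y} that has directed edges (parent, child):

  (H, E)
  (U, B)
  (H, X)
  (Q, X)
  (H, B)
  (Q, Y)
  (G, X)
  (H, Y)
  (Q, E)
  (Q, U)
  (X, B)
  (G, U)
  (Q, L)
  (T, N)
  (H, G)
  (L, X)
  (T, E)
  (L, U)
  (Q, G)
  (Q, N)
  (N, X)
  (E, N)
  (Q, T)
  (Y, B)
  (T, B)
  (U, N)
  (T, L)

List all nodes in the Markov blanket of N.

Parents of N: E, Q, T, U.
Children of N: X.
For each child, the remaining parents (spouses of N):
  X's other parents are G, H, L, Q.
So the Markov blanket of N is {E, G, H, L, Q, T, U, X}.

{E, G, H, L, Q, T, U, X}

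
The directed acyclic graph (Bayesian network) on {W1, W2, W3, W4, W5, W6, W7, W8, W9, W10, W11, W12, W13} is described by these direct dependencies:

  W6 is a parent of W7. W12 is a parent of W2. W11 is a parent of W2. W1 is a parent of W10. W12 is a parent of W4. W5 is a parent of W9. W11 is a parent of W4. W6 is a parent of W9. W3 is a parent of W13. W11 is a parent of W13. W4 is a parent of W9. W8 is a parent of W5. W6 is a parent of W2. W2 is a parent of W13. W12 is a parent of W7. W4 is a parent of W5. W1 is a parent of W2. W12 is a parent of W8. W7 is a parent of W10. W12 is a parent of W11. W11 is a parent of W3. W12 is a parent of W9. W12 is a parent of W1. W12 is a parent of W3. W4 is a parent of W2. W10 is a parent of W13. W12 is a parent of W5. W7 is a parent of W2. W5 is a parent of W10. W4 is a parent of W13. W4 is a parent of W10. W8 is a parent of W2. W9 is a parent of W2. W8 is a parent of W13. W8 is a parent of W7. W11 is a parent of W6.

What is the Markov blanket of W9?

{W1, W2, W4, W5, W6, W7, W8, W11, W12}

The Markov blanket of a node is its parents, its children, and the other parents of its children.
Children of W9: W2.
Pa(W9) = {W4, W5, W6, W12}.
Other parents of W9's children:
  parents(W2) \ {W9} = {W1, W4, W6, W7, W8, W11, W12}.
Taking the union gives {W1, W2, W4, W5, W6, W7, W8, W11, W12}.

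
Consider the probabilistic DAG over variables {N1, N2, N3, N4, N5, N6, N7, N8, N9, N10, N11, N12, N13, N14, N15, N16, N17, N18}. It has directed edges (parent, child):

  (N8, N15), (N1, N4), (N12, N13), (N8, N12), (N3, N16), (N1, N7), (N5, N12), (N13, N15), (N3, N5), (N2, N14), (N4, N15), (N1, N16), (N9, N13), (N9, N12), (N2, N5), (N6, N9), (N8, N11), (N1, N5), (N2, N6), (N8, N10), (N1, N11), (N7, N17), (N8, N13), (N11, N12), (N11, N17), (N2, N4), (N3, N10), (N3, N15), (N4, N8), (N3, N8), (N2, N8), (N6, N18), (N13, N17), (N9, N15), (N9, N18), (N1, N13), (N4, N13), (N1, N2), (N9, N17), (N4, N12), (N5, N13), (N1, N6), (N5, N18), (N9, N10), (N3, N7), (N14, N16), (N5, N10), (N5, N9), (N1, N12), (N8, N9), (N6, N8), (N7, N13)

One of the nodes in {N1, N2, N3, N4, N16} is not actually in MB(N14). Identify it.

N4

Recall MB(v) = parents ∪ children ∪ spouses, where spouses are the other parents of v's children.
Parents of N14: N2.
Children of N14: N16.
Parents of each child, excluding N14:
  N16: N1, N3
MB(N14) = {N1, N2, N3, N16}.
N4 is neither a parent, child, nor co-parent of N14, so it does not belong.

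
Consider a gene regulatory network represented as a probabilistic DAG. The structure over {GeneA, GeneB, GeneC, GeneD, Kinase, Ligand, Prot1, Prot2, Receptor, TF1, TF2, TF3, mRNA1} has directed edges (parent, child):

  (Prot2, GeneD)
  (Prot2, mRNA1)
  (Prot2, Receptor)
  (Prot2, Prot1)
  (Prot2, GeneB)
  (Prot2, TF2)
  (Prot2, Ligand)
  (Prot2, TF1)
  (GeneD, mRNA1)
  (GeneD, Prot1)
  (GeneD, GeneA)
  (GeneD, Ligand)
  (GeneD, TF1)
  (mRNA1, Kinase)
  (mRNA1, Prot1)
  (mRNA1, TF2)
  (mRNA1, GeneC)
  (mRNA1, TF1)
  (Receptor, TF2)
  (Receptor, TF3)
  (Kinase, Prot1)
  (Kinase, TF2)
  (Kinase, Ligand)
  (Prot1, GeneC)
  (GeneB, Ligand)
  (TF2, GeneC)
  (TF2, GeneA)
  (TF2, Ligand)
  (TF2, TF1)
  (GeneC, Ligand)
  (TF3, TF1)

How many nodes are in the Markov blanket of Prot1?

6

By definition, MB(Prot1) is built from Prot1's parents, Prot1's children, and the co-parents of Prot1.
Prot1's parents: GeneD, Kinase, Prot2, mRNA1.
Prot1's children: GeneC.
Parents of each child, excluding Prot1:
  GeneC also has parents TF2, mRNA1.
MB(Prot1) = {GeneC, GeneD, Kinase, Prot2, TF2, mRNA1}, which has 6 nodes.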